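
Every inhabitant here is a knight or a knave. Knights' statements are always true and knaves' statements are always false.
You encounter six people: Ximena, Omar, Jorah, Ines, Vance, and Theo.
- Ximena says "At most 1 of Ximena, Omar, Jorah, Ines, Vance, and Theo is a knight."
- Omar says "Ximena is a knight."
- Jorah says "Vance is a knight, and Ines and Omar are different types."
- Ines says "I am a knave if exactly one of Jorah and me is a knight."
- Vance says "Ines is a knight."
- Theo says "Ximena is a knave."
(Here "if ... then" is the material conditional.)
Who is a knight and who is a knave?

Ximena is a knave, Omar is a knave, Jorah is a knight, Ines is a knight, Vance is a knight, and Theo is a knight.

Since Ximena is a knave, "at most 1 of Ximena, Omar, Jorah, Ines, Vance, and Theo is a knight" needs to be False, which holds.
As a knave, Omar's statement "Ximena is a knight" should be False; it is.
Jorah (knight): "Vance is a knight, and Ines and Omar are different types" — true. ✓
Ines (knight): "I am a knave if exactly one of Jorah and me is a knight" — true. ✓
Vance (knight): "Ines is a knight" — true. ✓
Theo is a knight, so "Ximena is a knave" must be true — and it is.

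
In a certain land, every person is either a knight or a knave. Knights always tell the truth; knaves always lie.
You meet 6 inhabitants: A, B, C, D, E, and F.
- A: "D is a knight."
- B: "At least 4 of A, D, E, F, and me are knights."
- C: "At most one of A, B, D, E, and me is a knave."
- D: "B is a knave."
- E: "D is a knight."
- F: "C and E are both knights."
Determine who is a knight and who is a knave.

As a knight, A's statement "D is a knight" should be True; it is.
B is a knave, so "at least 4 of A, D, E, F, and me are knights" must be False — and it is.
As a knave, C's statement "at most one of A, B, D, E, and me is a knave" should be False; it is.
Since D is a knight, "B is a knave" needs to be True, which holds.
E is a knight; "D is a knight" is True, as required.
Since F is a knave, "C and E are both knights" needs to be False, which holds.

A is a knight, B is a knave, C is a knave, D is a knight, E is a knight, and F is a knave.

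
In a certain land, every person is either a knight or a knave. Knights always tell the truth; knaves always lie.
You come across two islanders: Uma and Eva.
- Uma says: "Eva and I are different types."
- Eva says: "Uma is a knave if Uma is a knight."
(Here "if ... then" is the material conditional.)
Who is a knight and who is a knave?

Knights: Uma. Knaves: Eva.

Uma is a knight, so "Eva and I are different types" must be true — and it is.
Eva is a knave, and the claim "Uma is a knave if Uma is a knight" is indeed False.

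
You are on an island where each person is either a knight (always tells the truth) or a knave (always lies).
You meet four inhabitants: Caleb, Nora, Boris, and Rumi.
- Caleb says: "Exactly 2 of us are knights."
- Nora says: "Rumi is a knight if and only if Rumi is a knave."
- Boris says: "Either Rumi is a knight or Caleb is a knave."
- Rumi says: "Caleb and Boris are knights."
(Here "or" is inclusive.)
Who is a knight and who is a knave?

Caleb is a knave, Nora is a knave, Boris is a knight, and Rumi is a knave.

As a knave, Caleb's statement "exactly 2 of us are knights" should be False; it is.
As a knave, Nora's statement "Rumi is a knight if and only if Rumi is a knave" should be False; it is.
Since Boris is a knight, "either Rumi is a knight or Caleb is a knave" needs to be true, which holds.
Rumi is a knave, and the claim "Caleb and Boris are knights" is indeed False.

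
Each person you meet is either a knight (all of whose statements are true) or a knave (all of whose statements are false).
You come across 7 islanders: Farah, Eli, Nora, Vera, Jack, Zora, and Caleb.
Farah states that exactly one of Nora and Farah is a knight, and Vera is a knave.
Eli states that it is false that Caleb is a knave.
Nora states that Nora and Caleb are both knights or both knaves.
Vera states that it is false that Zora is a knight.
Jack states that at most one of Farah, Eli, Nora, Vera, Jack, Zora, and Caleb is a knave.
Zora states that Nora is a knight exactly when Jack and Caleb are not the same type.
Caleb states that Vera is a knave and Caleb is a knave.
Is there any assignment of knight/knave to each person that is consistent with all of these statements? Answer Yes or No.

No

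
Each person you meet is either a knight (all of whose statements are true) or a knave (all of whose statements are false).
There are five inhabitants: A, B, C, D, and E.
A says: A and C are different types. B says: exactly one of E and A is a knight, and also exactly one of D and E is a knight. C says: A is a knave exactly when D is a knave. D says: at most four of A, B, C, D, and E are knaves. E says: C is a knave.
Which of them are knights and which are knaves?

As a knave, A's statement "A and C are different types" should be false; it is.
Since B is a knave, "exactly one of E and A is a knight, and also exactly one of D and E is a knight" needs to be false, which holds.
C is a knave, and the claim "A is a knave exactly when D is a knave" is indeed false.
Since D is a knight, "at most four of A, B, C, D, and E are knaves" needs to be True, which holds.
Since E is a knight, "C is a knave" needs to be True, which holds.

A is a knave, B is a knave, C is a knave, D is a knight, and E is a knight.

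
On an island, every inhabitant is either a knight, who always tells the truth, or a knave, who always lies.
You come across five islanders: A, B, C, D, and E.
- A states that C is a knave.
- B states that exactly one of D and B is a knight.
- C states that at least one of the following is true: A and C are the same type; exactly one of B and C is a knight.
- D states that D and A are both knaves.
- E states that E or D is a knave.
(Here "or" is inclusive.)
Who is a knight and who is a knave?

A is a knight, and the claim "C is a knave" is indeed true.
B is a knave; "exactly one of D and B is a knight" is false, as required.
C (knave): "at least one of the following is true: A and C are the same type; exactly one of B and C is a knight" — false. ✓
Since D is a knave, "D and A are both knaves" needs to be false, which holds.
Since E is a knight, "E or D is a knave" needs to be true, which holds.

Knights: A and E. Knaves: B, C, and D.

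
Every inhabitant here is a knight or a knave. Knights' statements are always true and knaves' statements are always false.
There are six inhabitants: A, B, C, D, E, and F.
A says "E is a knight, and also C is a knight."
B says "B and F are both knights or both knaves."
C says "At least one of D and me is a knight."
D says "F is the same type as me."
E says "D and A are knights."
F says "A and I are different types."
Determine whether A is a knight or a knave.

A is a knave.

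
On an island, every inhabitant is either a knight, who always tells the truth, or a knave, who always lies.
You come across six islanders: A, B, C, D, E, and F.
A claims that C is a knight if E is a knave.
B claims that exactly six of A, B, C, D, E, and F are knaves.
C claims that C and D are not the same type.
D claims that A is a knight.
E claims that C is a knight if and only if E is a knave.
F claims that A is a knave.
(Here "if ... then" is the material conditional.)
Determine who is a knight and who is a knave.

A is a knave, and the claim "C is a knight if E is a knave" is indeed false.
B is a knave, so "exactly six of A, B, C, D, E, and F are knaves" must be false — and it is.
C is a knave; "C and D are not the same type" is false, as required.
D is a knave, so "A is a knight" must be false — and it is.
E is a knave, and the claim "C is a knight if and only if E is a knave" is indeed false.
F is a knight, so "A is a knave" must be True — and it is.

A is a knave, B is a knave, C is a knave, D is a knave, E is a knave, and F is a knight.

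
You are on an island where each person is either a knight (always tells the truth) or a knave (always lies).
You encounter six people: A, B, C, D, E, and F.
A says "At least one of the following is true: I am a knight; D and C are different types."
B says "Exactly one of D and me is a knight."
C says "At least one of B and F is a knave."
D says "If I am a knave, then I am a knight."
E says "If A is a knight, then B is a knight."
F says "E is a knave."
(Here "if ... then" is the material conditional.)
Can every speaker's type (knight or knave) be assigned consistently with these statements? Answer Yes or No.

Yes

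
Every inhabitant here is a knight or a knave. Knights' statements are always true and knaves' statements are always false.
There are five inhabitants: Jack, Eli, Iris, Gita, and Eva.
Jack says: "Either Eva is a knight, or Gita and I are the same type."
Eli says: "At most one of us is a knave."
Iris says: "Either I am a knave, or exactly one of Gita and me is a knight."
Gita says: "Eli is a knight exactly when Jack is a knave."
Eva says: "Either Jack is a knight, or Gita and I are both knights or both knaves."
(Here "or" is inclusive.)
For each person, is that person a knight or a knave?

Jack is a knight, Eli is a knight, Iris is a knight, Gita is a knave, and Eva is a knight.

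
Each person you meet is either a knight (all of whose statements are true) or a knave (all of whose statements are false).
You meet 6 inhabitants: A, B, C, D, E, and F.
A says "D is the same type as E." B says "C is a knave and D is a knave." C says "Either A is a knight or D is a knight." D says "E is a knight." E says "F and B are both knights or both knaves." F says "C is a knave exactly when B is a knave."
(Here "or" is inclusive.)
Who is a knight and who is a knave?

Knights: A, C, D, and E. Knaves: B and F.

A is a knight; "D is the same type as E" is True, as required.
B is a knave, so "C is a knave and D is a knave" must be false — and it is.
C (knight): "either A is a knight or D is a knight" — True. ✓
Since D is a knight, "E is a knight" needs to be True, which holds.
E is a knight, and the claim "F and B are both knights or both knaves" is indeed True.
Since F is a knave, "C is a knave exactly when B is a knave" needs to be false, which holds.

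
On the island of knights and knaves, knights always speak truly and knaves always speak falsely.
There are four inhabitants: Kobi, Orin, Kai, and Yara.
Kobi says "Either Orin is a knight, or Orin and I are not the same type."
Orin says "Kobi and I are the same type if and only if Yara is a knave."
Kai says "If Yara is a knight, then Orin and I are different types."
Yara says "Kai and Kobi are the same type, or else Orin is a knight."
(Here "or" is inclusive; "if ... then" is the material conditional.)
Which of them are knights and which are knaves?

Kobi is a knave, Orin is a knave, Kai is a knave, and Yara is a knight.

Since Kobi is a knave, "either Orin is a knight, or Orin and I are not the same type" needs to be false, which holds.
As a knave, Orin's statement "Kobi and I are the same type if and only if Yara is a knave" should be false; it is.
Since Kai is a knave, "if Yara is a knight, then Orin and I are different types" needs to be false, which holds.
Yara (knight): "Kai and Kobi are the same type, or else Orin is a knight" — True. ✓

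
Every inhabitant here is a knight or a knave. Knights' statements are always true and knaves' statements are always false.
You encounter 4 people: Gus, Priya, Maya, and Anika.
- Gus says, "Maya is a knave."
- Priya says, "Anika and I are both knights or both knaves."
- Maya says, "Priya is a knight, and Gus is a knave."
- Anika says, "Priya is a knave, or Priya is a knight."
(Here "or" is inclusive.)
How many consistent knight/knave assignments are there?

3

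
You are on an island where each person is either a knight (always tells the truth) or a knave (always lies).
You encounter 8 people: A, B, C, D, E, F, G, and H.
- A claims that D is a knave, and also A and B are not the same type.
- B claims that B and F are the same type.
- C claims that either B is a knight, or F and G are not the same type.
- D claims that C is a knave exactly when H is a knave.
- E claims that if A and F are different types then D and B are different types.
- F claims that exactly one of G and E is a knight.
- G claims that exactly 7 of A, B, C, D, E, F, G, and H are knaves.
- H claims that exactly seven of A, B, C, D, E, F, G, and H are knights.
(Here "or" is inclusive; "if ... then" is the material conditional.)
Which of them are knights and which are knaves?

A is a knight, B is a knave, C is a knight, D is a knave, E is a knight, F is a knight, G is a knave, and H is a knave.

A is a knight, and the claim "D is a knave, and also A and B are not the same type" is indeed true.
Since B is a knave, "B and F are the same type" needs to be False, which holds.
As a knight, C's statement "either B is a knight, or F and G are not the same type" should be true; it is.
D (knave): "C is a knave exactly when H is a knave" — False. ✓
E is a knight, and the claim "if A and F are different types then D and B are different types" is indeed true.
Since F is a knight, "exactly one of G and E is a knight" needs to be true, which holds.
G is a knave, so "exactly 7 of A, B, C, D, E, F, G, and H are knaves" must be False — and it is.
As a knave, H's statement "exactly seven of A, B, C, D, E, F, G, and H are knights" should be False; it is.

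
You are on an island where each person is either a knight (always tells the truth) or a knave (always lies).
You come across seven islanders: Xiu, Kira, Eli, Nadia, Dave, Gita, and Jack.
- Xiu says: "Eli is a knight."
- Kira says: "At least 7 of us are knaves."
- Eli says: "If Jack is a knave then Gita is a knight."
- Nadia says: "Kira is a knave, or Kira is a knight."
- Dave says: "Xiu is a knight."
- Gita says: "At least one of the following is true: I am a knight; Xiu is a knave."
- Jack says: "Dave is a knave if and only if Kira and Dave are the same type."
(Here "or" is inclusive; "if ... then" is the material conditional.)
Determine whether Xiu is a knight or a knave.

Xiu is a knight.

Consistent assignments: {Xiu=knight, Kira=knave, Eli=knight, Nadia=knight, Dave=knight, Gita=knight, Jack=knight}; {Xiu=knight, Kira=knave, Eli=knight, Nadia=knight, Dave=knight, Gita=knave, Jack=knight}
In every consistent assignment, Xiu is a knight.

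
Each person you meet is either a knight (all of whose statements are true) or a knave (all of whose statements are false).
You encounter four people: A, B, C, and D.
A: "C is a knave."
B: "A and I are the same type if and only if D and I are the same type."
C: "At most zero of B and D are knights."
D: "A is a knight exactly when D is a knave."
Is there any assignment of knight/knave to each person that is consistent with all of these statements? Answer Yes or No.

No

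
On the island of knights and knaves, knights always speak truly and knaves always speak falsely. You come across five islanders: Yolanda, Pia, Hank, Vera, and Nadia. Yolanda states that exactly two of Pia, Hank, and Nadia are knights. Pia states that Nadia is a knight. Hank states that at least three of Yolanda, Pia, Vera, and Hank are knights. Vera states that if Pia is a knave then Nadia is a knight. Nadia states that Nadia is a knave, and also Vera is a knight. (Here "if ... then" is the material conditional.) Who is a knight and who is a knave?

Yolanda is a knave, Pia is a knave, Hank is a knave, Vera is a knave, and Nadia is a knave.

Yolanda (knave): "exactly two of Pia, Hank, and Nadia are knights" — false. ✓
Pia is a knave, so "Nadia is a knight" must be false — and it is.
As a knave, Hank's statement "at least three of Yolanda, Pia, Vera, and Hank are knights" should be false; it is.
Vera is a knave; "if Pia is a knave then Nadia is a knight" is false, as required.
Nadia is a knave, so "Nadia is a knave, and also Vera is a knight" must be false — and it is.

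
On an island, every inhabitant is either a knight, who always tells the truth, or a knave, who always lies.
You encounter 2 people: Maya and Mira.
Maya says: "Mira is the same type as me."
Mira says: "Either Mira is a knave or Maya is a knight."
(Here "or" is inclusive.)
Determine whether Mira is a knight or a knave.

Mira is a knight.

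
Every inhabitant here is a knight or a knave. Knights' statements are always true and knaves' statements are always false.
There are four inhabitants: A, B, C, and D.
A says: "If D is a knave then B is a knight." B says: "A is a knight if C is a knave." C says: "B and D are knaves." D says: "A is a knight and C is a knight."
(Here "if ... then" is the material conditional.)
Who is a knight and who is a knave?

Since A is a knight, "if D is a knave then B is a knight" needs to be True, which holds.
B is a knight, so "A is a knight if C is a knave" must be True — and it is.
C (knave): "B and D are knaves" — false. ✓
As a knave, D's statement "A is a knight and C is a knight" should be false; it is.

Knights: A and B. Knaves: C and D.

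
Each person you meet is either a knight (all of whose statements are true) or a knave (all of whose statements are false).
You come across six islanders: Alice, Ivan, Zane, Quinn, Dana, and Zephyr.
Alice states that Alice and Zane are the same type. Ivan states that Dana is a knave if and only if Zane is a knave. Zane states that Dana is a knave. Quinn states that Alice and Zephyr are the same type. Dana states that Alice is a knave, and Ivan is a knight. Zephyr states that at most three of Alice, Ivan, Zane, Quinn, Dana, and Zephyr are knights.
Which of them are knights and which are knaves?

Alice is a knave; "Alice and Zane are the same type" is false, as required.
As a knave, Ivan's statement "Dana is a knave if and only if Zane is a knave" should be false; it is.
Zane (knight): "Dana is a knave" — true. ✓
As a knave, Quinn's statement "Alice and Zephyr are the same type" should be false; it is.
Dana is a knave; "Alice is a knave, and Ivan is a knight" is false, as required.
Zephyr is a knight, so "at most three of Alice, Ivan, Zane, Quinn, Dana, and Zephyr are knights" must be true — and it is.

Knights: Zane and Zephyr. Knaves: Alice, Ivan, Quinn, and Dana.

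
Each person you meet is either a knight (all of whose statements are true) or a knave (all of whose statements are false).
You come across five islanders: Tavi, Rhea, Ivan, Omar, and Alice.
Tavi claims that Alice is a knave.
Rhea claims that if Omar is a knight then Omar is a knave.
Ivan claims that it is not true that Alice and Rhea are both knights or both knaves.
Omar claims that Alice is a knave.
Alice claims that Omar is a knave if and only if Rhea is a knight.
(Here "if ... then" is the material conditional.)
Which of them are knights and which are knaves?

Knights: Rhea and Alice. Knaves: Tavi, Ivan, and Omar.

Suppose Tavi is a knight. Then Tavi's statement "Alice is a knave" would have to be true. Checking the 16 ways to assign the others, none is consistent with every speaker.
(For instance, with Rhea=knight, Ivan=knave, Omar=knave, Alice=knight, Tavi's claim "Alice is a knave" comes out false where it would need to be true.)
So Tavi must be a knave, making "Alice is a knave" false. Taking Tavi=knave, Rhea=knight, Ivan=knave, Omar=knave, Alice=knight, each remaining statement checks out:
  Rhea (knight): "if Omar is a knight then Omar is a knave" — true. ✓
  Ivan (knave): "it is not true that Alice and Rhea are both knights or both knaves" — false. ✓
  Omar (knave): "Alice is a knave" — false. ✓
  Alice (knight): "Omar is a knave if and only if Rhea is a knight" — true. ✓
This is the unique consistent assignment.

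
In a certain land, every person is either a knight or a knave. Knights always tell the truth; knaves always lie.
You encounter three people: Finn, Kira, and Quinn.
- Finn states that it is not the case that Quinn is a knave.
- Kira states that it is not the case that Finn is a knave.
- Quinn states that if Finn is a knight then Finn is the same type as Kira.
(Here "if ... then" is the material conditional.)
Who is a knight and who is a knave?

Finn is a knight, Kira is a knight, and Quinn is a knight.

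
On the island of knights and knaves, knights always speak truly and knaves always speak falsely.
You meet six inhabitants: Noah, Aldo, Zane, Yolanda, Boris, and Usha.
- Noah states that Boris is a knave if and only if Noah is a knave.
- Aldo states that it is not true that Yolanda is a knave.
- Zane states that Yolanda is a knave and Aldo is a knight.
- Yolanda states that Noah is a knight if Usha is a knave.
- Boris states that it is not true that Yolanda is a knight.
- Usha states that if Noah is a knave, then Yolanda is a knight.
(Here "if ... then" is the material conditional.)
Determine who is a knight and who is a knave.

Noah (knave): "Boris is a knave if and only if Noah is a knave" — False. ✓
Since Aldo is a knave, "it is not true that Yolanda is a knave" needs to be False, which holds.
As a knave, Zane's statement "Yolanda is a knave and Aldo is a knight" should be False; it is.
As a knave, Yolanda's statement "Noah is a knight if Usha is a knave" should be False; it is.
Since Boris is a knight, "it is not true that Yolanda is a knight" needs to be true, which holds.
Usha (knave): "if Noah is a knave, then Yolanda is a knight" — False. ✓

Noah is a knave, Aldo is a knave, Zane is a knave, Yolanda is a knave, Boris is a knight, and Usha is a knave.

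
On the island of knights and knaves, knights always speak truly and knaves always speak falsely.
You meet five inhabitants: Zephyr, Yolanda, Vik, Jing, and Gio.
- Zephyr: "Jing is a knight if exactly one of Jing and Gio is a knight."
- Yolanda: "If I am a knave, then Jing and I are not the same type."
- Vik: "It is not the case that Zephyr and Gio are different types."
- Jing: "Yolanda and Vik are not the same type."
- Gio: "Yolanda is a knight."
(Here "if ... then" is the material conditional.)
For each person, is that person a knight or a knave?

Suppose Zephyr is a knave. Then Zephyr's statement "Jing is a knight if exactly one of Jing and Gio is a knight" would have to be false. Checking the 16 ways to assign the others, none is consistent with every speaker.
(For instance, with Yolanda=knave, Vik=knave, Jing=knave, Gio=knave, Zephyr's claim "Jing is a knight if exactly one of Jing and Gio is a knight" comes out true where it would need to be false.)
So Zephyr must be a knight, making "Jing is a knight if exactly one of Jing and Gio is a knight" true. Taking Zephyr=knight, Yolanda=knave, Vik=knave, Jing=knave, Gio=knave, each remaining statement checks out:
  Yolanda (knave): "if I am a knave, then Jing and I are not the same type" — false. ✓
  Vik (knave): "it is not the case that Zephyr and Gio are different types" — false. ✓
  Jing (knave): "Yolanda and Vik are not the same type" — false. ✓
  Gio (knave): "Yolanda is a knight" — false. ✓
This is the unique consistent assignment.

Zephyr is a knight, Yolanda is a knave, Vik is a knave, Jing is a knave, and Gio is a knave.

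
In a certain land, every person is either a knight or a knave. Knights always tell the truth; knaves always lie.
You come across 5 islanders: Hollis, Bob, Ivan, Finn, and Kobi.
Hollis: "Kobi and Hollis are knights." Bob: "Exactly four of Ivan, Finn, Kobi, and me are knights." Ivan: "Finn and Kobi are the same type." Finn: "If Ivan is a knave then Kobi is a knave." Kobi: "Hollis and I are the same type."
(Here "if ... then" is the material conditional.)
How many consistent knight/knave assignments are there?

3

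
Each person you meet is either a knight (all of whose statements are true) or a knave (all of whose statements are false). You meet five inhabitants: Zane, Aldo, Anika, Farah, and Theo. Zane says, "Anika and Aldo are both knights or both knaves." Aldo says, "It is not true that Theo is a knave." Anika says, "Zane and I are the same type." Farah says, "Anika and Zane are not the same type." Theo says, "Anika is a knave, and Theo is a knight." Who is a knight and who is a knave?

Since Zane is a knight, "Anika and Aldo are both knights or both knaves" needs to be True, which holds.
Aldo is a knave; "it is not true that Theo is a knave" is false, as required.
Since Anika is a knave, "Zane and I are the same type" needs to be false, which holds.
As a knight, Farah's statement "Anika and Zane are not the same type" should be True; it is.
Theo (knave): "Anika is a knave, and Theo is a knight" — false. ✓

Knights: Zane and Farah. Knaves: Aldo, Anika, and Theo.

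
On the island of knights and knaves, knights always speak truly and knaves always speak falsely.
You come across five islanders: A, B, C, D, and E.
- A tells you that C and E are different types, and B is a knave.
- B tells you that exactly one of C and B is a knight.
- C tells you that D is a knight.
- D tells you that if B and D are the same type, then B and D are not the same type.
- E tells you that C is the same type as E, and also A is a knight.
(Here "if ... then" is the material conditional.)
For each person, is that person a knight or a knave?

Knights: none. Knaves: A, B, C, D, and E.

As a knave, A's statement "C and E are different types, and B is a knave" should be false; it is.
Since B is a knave, "exactly one of C and B is a knight" needs to be false, which holds.
C is a knave, and the claim "D is a knight" is indeed false.
D (knave): "if B and D are the same type, then B and D are not the same type" — false. ✓
E is a knave; "C is the same type as E, and also A is a knight" is false, as required.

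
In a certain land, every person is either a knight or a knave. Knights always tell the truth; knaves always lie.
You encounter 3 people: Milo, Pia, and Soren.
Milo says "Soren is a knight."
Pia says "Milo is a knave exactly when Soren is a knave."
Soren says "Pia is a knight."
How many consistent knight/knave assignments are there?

1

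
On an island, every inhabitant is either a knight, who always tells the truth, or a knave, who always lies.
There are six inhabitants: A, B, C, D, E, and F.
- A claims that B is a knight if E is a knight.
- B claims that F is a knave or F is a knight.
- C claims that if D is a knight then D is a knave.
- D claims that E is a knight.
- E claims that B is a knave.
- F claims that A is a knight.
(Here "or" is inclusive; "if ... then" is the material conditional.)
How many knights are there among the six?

4

The unique consistent assignment is A=knight, B=knight, C=knight, D=knave, E=knave, F=knight.
That has 4 knights.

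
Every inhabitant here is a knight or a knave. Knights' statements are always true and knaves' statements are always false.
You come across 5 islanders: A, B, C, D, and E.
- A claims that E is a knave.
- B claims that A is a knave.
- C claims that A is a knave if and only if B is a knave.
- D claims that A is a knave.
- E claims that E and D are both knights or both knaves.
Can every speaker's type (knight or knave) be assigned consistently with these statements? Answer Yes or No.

One consistent assignment: A=knave, B=knight, C=knave, D=knight, E=knight.

Yes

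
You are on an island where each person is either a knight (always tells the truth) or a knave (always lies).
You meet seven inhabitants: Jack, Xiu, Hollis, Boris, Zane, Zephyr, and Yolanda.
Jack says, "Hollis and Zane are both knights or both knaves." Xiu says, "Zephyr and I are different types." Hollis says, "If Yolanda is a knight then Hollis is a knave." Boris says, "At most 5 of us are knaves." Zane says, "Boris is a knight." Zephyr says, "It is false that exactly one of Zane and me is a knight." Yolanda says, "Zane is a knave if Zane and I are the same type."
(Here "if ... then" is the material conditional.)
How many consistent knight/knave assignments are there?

0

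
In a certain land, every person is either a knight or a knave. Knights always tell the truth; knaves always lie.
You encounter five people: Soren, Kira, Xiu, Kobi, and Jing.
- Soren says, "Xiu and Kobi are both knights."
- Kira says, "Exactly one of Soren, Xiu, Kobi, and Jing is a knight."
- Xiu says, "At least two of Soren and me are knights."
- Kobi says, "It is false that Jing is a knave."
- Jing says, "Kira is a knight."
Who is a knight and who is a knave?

Soren is a knave, Kira is a knave, Xiu is a knave, Kobi is a knave, and Jing is a knave.

Soren is a knave; "Xiu and Kobi are both knights" is false, as required.
Since Kira is a knave, "exactly one of Soren, Xiu, Kobi, and Jing is a knight" needs to be false, which holds.
As a knave, Xiu's statement "at least two of Soren and me are knights" should be false; it is.
Kobi is a knave, so "it is false that Jing is a knave" must be false — and it is.
Since Jing is a knave, "Kira is a knight" needs to be false, which holds.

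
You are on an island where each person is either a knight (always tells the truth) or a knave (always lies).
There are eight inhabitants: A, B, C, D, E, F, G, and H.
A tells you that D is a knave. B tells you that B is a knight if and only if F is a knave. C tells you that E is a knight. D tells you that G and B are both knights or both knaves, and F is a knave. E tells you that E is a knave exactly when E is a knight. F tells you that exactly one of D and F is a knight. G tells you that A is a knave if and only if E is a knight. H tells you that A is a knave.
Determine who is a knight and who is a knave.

A is a knight, so "D is a knave" must be True — and it is.
B is a knave; "B is a knight if and only if F is a knave" is False, as required.
Since C is a knave, "E is a knight" needs to be False, which holds.
D is a knave, and the claim "G and B are both knights or both knaves, and F is a knave" is indeed False.
Since E is a knave, "E is a knave exactly when E is a knight" needs to be False, which holds.
F is a knave; "exactly one of D and F is a knight" is False, as required.
G (knight): "A is a knave if and only if E is a knight" — True. ✓
As a knave, H's statement "A is a knave" should be False; it is.

A is a knight, B is a knave, C is a knave, D is a knave, E is a knave, F is a knave, G is a knight, and H is a knave.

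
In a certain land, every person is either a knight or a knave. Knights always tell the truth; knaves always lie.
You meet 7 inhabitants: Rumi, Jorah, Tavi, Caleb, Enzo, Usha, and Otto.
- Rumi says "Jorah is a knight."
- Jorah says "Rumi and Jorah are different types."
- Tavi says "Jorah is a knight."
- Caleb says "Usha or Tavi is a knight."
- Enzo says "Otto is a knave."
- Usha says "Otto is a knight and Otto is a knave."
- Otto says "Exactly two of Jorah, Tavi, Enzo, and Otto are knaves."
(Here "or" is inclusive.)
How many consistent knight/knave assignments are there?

1

Consistent assignments:
  Rumi=knave, Jorah=knave, Tavi=knave, Caleb=knave, Enzo=knight, Usha=knave, Otto=knave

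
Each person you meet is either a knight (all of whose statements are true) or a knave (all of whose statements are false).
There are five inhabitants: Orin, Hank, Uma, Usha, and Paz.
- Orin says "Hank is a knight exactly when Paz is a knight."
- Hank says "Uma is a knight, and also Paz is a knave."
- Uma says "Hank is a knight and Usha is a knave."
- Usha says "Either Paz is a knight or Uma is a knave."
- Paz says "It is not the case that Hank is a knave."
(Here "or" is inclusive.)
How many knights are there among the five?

The unique consistent assignment is Orin=knight, Hank=knave, Uma=knave, Usha=knight, Paz=knave.
That has 2 knights.

2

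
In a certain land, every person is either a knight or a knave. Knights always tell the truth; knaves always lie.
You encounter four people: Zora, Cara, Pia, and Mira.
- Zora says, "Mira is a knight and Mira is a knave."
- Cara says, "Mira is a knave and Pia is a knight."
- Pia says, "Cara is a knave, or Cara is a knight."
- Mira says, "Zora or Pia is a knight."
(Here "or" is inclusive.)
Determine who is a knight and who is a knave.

Zora is a knave, Cara is a knave, Pia is a knight, and Mira is a knight.

Suppose Zora is a knight. Then Zora's statement "Mira is a knight and Mira is a knave" would have to be true. Checking the 8 ways to assign the others, none is consistent with every speaker.
(For instance, with Cara=knave, Pia=knight, Mira=knight, Zora's claim "Mira is a knight and Mira is a knave" comes out false where it would need to be true.)
So Zora must be a knave, making "Mira is a knight and Mira is a knave" false. Taking Zora=knave, Cara=knave, Pia=knight, Mira=knight, each remaining statement checks out:
  Cara (knave): "Mira is a knave and Pia is a knight" — false. ✓
  Pia (knight): "Cara is a knave, or Cara is a knight" — true. ✓
  Mira (knight): "Zora or Pia is a knight" — true. ✓
This is the unique consistent assignment.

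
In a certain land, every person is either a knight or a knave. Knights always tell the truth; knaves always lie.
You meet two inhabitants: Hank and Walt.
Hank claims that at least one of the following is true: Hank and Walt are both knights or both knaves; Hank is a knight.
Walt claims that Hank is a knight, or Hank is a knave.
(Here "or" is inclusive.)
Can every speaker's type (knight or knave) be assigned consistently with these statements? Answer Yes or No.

Yes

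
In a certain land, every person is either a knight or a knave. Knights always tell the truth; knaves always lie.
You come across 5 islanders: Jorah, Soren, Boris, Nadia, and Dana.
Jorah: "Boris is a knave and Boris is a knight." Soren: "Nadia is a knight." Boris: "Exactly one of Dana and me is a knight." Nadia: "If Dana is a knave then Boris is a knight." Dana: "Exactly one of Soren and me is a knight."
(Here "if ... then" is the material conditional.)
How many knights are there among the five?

The unique consistent assignment is Jorah=knave, Soren=knave, Boris=knave, Nadia=knave, Dana=knave.
That has 0 knights.

0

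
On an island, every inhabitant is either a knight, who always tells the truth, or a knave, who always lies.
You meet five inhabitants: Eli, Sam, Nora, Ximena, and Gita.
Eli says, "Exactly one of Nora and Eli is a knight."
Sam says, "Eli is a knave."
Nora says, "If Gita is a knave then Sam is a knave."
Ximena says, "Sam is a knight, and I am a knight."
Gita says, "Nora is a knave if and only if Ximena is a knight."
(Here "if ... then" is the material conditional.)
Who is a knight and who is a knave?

Eli is a knave, Sam is a knight, Nora is a knave, Ximena is a knave, and Gita is a knave.

Eli is a knave, so "exactly one of Nora and Eli is a knight" must be false — and it is.
Since Sam is a knight, "Eli is a knave" needs to be true, which holds.
Nora (knave): "if Gita is a knave then Sam is a knave" — false. ✓
Ximena is a knave; "Sam is a knight, and I am a knight" is false, as required.
Since Gita is a knave, "Nora is a knave if and only if Ximena is a knight" needs to be false, which holds.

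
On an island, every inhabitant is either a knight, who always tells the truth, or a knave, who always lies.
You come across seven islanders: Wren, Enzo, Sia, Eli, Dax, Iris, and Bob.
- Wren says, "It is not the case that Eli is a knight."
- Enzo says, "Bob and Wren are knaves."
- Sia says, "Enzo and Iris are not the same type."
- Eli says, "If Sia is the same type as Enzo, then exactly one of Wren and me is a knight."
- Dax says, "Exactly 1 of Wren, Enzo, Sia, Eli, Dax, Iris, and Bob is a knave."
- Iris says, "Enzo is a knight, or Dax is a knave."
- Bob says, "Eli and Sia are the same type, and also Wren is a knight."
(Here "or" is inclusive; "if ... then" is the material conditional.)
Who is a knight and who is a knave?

Wren is a knave, and the claim "it is not the case that Eli is a knight" is indeed false.
Enzo is a knight, and the claim "Bob and Wren are knaves" is indeed true.
As a knave, Sia's statement "Enzo and Iris are not the same type" should be false; it is.
Eli is a knight, and the claim "if Sia is the same type as Enzo, then exactly one of Wren and me is a knight" is indeed true.
As a knave, Dax's statement "exactly 1 of Wren, Enzo, Sia, Eli, Dax, Iris, and Bob is a knave" should be false; it is.
Iris is a knight, so "Enzo is a knight, or Dax is a knave" must be true — and it is.
Since Bob is a knave, "Eli and Sia are the same type, and also Wren is a knight" needs to be false, which holds.

Wren is a knave, Enzo is a knight, Sia is a knave, Eli is a knight, Dax is a knave, Iris is a knight, and Bob is a knave.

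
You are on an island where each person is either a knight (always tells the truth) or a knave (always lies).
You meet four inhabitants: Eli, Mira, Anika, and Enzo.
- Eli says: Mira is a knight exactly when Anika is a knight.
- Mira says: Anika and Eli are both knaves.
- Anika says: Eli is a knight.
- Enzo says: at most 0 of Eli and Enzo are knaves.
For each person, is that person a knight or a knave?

Eli is a knave, so "Mira is a knight exactly when Anika is a knight" must be false — and it is.
As a knight, Mira's statement "Anika and Eli are both knaves" should be True; it is.
Anika is a knave; "Eli is a knight" is false, as required.
Since Enzo is a knave, "at most 0 of Eli and Enzo are knaves" needs to be false, which holds.

Eli is a knave, Mira is a knight, Anika is a knave, and Enzo is a knave.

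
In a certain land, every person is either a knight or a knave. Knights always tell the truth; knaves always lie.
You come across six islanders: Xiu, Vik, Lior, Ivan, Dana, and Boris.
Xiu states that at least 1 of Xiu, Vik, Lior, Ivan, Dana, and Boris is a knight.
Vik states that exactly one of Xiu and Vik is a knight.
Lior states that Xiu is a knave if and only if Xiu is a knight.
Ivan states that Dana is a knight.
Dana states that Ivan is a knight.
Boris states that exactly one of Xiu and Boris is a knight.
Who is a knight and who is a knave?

Knights: none. Knaves: Xiu, Vik, Lior, Ivan, Dana, and Boris.

Xiu is a knave, so "at least 1 of Xiu, Vik, Lior, Ivan, Dana, and Boris is a knight" must be False — and it is.
As a knave, Vik's statement "exactly one of Xiu and Vik is a knight" should be False; it is.
Lior is a knave, so "Xiu is a knave if and only if Xiu is a knight" must be False — and it is.
As a knave, Ivan's statement "Dana is a knight" should be False; it is.
Dana is a knave; "Ivan is a knight" is False, as required.
Boris is a knave; "exactly one of Xiu and Boris is a knight" is False, as required.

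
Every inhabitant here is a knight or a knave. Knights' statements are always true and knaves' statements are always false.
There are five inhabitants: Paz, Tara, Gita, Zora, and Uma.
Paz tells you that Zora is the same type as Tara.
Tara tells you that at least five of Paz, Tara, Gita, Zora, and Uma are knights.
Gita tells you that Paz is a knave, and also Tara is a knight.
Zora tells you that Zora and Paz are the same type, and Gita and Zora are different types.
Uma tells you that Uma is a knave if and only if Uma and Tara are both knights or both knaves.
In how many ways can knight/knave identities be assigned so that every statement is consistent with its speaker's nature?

Consistent assignments:
  Paz=knight, Tara=knave, Gita=knave, Zora=knave, Uma=knight

1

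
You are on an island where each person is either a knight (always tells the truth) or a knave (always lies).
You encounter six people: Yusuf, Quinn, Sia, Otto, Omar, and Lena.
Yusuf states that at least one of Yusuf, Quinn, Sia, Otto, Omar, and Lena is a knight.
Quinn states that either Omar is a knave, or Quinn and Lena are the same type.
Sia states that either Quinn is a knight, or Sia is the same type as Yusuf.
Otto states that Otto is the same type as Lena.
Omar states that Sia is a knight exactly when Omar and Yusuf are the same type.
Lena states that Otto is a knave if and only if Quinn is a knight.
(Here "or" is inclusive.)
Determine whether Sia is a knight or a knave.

Sia is a knight.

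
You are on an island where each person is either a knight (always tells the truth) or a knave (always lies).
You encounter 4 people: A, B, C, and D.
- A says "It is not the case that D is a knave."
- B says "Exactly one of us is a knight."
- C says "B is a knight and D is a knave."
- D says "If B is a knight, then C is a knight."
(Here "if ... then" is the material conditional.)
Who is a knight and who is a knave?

A is a knight, B is a knave, C is a knave, and D is a knight.

Suppose A is a knave. Then A's statement "it is not the case that D is a knave" would have to be false. Checking the 8 ways to assign the others, none is consistent with every speaker.
(For instance, with B=knave, C=knave, D=knight, A's claim "it is not the case that D is a knave" comes out true where it would need to be false.)
So A must be a knight, making "it is not the case that D is a knave" true. Taking A=knight, B=knave, C=knave, D=knight, each remaining statement checks out:
  B (knave): "exactly one of us is a knight" — false. ✓
  C (knave): "B is a knight and D is a knave" — false. ✓
  D (knight): "if B is a knight, then C is a knight" — true. ✓
This is the unique consistent assignment.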